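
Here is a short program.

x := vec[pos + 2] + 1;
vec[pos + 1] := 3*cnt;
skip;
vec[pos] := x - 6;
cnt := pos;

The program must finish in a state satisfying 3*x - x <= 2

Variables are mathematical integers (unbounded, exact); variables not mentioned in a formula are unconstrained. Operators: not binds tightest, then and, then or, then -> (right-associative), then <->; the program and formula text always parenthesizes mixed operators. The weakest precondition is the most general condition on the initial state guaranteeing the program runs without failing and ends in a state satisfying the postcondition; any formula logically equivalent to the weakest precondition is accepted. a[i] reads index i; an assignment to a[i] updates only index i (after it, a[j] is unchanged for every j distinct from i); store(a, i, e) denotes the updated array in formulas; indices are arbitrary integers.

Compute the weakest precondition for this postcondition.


Working backward. After the program, the postcondition 3*x - x <= 2 must hold; in canonical form it is 2*x <= 2.
Before cnt := pos: 2*x <= 2
Before vec[pos] := x - 6: 2*x <= 2
Before skip: 2*x <= 2
Before vec[pos + 1] := 3*cnt: 2*x <= 2
Before x := vec[pos + 2] + 1: 2*vec[pos + 2] <= 0
Answer: WP = 2*vec[pos + 2] <= 0


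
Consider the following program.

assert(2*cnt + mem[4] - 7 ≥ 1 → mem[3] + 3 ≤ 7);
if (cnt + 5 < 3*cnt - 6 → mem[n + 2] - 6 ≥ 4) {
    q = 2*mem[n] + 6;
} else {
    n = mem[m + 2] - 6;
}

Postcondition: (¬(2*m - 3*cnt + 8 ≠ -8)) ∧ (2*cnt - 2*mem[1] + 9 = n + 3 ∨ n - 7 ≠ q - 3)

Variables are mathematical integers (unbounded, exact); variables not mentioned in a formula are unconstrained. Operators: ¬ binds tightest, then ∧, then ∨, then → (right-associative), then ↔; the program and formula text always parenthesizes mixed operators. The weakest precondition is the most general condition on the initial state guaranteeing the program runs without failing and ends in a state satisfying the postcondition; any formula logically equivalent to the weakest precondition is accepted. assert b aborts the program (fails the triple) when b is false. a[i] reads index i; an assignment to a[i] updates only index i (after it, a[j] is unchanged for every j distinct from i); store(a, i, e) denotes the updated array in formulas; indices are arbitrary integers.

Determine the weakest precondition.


Working backward. After the program, the postcondition (¬(2*m - 3*cnt + 8 ≠ -8)) ∧ (2*cnt - 2*mem[1] + 9 = n + 3 ∨ n - 7 ≠ q - 3) must hold; in canonical form it is (¬(2*m ≠ 3*cnt - 16)) ∧ (2*cnt = 2*mem[1] + n - 6 ∨ n ≠ q + 4).
Then branch requires (¬(2*m ≠ 3*cnt - 16)) ∧ (2*cnt = 2*mem[1] + n - 6 ∨ n ≠ 2*mem[n] + 10); else branch requires (¬(2*m ≠ 3*cnt - 16)) ∧ (2*cnt = mem[m + 2] + 2*mem[1] - 12 ∨ mem[m + 2] ≠ q + 10).
Before the if: ((2*cnt > 11 → mem[n + 2] ≥ 10) → ((¬(2*m ≠ 3*cnt - 16)) ∧ (2*cnt = 2*mem[1] + n - 6 ∨ n ≠ 2*mem[n] + 10))) ∧ ((¬(2*cnt > 11 → mem[n + 2] ≥ 10)) → ((¬(2*m ≠ 3*cnt - 16)) ∧ (2*cnt = mem[m + 2] + 2*mem[1] - 12 ∨ mem[m + 2] ≠ q + 10)))
Before assert 2*cnt + mem[4] - 7 ≥ 1 → mem[3] + 3 ≤ 7: (mem[4] + 2*cnt ≥ 8 → mem[3] ≤ 4) ∧ ((2*cnt > 11 → mem[n + 2] ≥ 10) → ((¬(2*m ≠ 3*cnt - 16)) ∧ (2*cnt = 2*mem[1] + n - 6 ∨ n ≠ 2*mem[n] + 10))) ∧ ((¬(2*cnt > 11 → mem[n + 2] ≥ 10)) → ((¬(2*m ≠ 3*cnt - 16)) ∧ (2*cnt = mem[m + 2] + 2*mem[1] - 12 ∨ mem[m + 2] ≠ q + 10)))
Answer: WP = (mem[4] + 2*cnt ≥ 8 → mem[3] ≤ 4) ∧ ((2*cnt > 11 → mem[n + 2] ≥ 10) → ((¬(2*m ≠ 3*cnt - 16)) ∧ (2*cnt = 2*mem[1] + n - 6 ∨ n ≠ 2*mem[n] + 10))) ∧ ((¬(2*cnt > 11 → mem[n + 2] ≥ 10)) → ((¬(2*m ≠ 3*cnt - 16)) ∧ (2*cnt = mem[m + 2] + 2*mem[1] - 12 ∨ mem[m + 2] ≠ q + 10)))


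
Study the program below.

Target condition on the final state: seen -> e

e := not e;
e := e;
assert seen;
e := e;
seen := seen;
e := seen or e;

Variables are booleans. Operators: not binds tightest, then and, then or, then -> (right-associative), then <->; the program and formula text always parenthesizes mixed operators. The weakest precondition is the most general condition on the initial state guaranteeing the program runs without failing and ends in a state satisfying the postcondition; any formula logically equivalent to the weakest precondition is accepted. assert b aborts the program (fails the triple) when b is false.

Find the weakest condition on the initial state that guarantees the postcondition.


Working backward. After the program, seen -> e must hold.
Before e := seen or e: seen -> (seen or e)
Before seen := seen: seen -> (seen or e)
Before e := e: seen -> (seen or e)
Before assert seen: seen and (seen -> (seen or e))
Before e := e: seen and (seen -> (seen or e))
Before e := not e: seen and (seen -> (seen or (not e)))
Answer: WP = seen and (seen -> (seen or (not e)))


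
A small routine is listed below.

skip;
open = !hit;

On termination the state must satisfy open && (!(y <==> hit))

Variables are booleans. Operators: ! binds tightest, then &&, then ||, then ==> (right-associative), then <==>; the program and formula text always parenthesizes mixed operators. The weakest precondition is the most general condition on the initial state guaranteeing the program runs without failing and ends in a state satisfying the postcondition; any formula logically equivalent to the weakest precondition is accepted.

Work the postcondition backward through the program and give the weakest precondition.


Working backward. After the program, open && (!(y <==> hit)) must hold.
Before open := !hit: (!hit) && (!(y <==> hit))
Before skip: (!hit) && (!(y <==> hit))
Answer: WP = (!hit) && (!(y <==> hit))


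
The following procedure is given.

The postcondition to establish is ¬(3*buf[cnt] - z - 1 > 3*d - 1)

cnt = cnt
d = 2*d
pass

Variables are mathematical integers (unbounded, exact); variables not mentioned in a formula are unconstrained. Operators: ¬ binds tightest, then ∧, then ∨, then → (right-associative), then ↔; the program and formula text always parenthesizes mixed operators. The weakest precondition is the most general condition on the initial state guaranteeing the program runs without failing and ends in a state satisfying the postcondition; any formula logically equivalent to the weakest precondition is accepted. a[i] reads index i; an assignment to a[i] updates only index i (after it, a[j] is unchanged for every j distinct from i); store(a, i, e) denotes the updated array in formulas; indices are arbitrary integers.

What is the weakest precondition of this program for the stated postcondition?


Working backward. After the program, the postcondition ¬(3*buf[cnt] - z - 1 > 3*d - 1) must hold; in canonical form it is ¬(3*buf[cnt] > 3*d + z).
Before skip: ¬(3*buf[cnt] > 3*d + z)
Before d := 2*d: ¬(3*buf[cnt] > 6*d + z)
Before cnt := cnt: ¬(3*buf[cnt] > 6*d + z)
Answer: WP = ¬(3*buf[cnt] > 6*d + z)


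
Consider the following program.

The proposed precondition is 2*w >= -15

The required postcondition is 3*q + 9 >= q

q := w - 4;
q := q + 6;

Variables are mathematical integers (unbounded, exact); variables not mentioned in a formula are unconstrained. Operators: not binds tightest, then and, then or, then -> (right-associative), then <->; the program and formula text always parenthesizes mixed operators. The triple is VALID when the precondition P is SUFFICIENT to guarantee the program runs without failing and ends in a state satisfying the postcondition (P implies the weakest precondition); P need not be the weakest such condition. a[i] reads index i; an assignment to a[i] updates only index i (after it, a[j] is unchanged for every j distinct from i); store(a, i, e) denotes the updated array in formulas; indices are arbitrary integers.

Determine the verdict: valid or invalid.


Working backward. After the program, the postcondition 3*q + 9 >= q must hold; in canonical form it is 2*q >= -9.
Before q := q + 6: 2*q >= -21
Before q := w - 4: 2*w >= -13
The weakest precondition is 2*w >= -13.
Check whether 2*w >= -15 implies it.
Countermodel: at the initial state w = -7, the precondition holds but the weakest precondition fails.
Answer: invalid


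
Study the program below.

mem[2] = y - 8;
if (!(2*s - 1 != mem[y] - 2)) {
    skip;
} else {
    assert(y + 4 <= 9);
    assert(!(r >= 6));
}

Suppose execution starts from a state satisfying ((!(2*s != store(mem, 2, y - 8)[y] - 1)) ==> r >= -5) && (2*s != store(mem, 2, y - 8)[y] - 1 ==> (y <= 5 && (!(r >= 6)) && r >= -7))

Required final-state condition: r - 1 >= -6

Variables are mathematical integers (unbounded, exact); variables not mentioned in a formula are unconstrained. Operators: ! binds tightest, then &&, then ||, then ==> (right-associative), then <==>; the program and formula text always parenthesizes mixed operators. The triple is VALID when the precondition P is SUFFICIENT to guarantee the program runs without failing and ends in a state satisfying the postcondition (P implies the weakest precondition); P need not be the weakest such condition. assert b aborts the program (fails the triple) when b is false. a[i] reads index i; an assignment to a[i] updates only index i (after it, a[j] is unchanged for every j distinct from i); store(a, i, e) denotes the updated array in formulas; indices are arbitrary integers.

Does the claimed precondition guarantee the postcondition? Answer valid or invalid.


Working backward. After the program, the postcondition r - 1 >= -6 must hold; in canonical form it is r >= -5.
Then branch requires r >= -5; else branch requires y <= 5 && (!(r >= 6)) && r >= -5.
Before the if: ((!(2*s != mem[y] - 1)) ==> r >= -5) && (2*s != mem[y] - 1 ==> (y <= 5 && (!(r >= 6)) && r >= -5))
Before mem[2] := y - 8: ((!(2*s != store(mem, 2, y - 8)[y] - 1)) ==> r >= -5) && (2*s != store(mem, 2, y - 8)[y] - 1 ==> (y <= 5 && (!(r >= 6)) && r >= -5))
The weakest precondition is ((!(2*s != store(mem, 2, y - 8)[y] - 1)) ==> r >= -5) && (2*s != store(mem, 2, y - 8)[y] - 1 ==> (y <= 5 && (!(r >= 6)) && r >= -5)).
Check whether ((!(2*s != store(mem, 2, y - 8)[y] - 1)) ==> r >= -5) && (2*s != store(mem, 2, y - 8)[y] - 1 ==> (y <= 5 && (!(r >= 6)) && r >= -7)) implies it.
Countermodel: at the initial state mem = {[0] = 31042, [2] = 3, elsewhere 3}, r = -6, s = 15520, y = 0, the precondition holds but the weakest precondition fails.
Answer: invalid


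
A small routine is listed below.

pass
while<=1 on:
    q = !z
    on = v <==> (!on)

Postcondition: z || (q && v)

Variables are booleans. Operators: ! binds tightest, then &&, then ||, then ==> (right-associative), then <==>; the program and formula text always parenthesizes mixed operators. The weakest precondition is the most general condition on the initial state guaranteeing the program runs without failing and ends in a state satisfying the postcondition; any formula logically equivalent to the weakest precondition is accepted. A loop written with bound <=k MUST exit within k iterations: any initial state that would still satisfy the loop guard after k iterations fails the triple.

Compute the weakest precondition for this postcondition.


Working backward. After the program, z || (q && v) must hold.
Before the loop (bound <=1), unroll the exhaustion recursion (WP_0 = exit-now case; WP_j = one more guarded iteration, up to j = 1):
  WP_0: (!on) && (z || (q && v))
  WP_1: (on ==> ((!(v <==> (!on))) && (z || ((!z) && v)))) && ((!on) ==> (z || (q && v)))
So before the loop: (on ==> ((!(v <==> (!on))) && (z || ((!z) && v)))) && ((!on) ==> (z || (q && v)))
Before skip: (on ==> ((!(v <==> (!on))) && (z || ((!z) && v)))) && ((!on) ==> (z || (q && v)))
Answer: WP = (on ==> ((!(v <==> (!on))) && (z || ((!z) && v)))) && ((!on) ==> (z || (q && v)))


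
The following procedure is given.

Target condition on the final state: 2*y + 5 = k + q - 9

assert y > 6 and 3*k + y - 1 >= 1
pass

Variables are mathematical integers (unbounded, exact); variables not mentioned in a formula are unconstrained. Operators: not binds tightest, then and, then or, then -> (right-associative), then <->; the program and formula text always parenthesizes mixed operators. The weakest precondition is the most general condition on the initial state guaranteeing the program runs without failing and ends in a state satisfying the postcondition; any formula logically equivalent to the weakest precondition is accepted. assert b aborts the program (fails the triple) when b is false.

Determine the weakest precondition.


Working backward. After the program, the postcondition 2*y + 5 = k + q - 9 must hold; in canonical form it is 2*y = k + q - 14.
Before skip: 2*y = k + q - 14
Before assert y > 6 and 3*k + y - 1 >= 1: y > 6 and 3*k + y >= 2 and 2*y = k + q - 14
Answer: WP = y > 6 and 3*k + y >= 2 and 2*y = k + q - 14


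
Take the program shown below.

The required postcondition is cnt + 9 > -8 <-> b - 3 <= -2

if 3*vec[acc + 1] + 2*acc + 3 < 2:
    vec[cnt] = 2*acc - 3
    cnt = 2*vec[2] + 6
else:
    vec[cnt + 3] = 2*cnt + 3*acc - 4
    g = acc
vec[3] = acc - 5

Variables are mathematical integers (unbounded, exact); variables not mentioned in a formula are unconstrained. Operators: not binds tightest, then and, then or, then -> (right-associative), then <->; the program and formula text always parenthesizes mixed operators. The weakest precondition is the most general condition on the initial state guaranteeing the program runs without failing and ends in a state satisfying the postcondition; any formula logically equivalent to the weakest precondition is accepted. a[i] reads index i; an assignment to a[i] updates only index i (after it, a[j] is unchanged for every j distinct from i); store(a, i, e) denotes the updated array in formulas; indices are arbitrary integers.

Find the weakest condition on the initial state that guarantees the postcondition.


Working backward. After the program, the postcondition cnt + 9 > -8 <-> b - 3 <= -2 must hold; in canonical form it is cnt > -17 <-> b <= 1.
Before vec[3] := acc - 5: cnt > -17 <-> b <= 1
Then branch requires 2*store(vec, cnt, 2*acc - 3)[2] > -23 <-> b <= 1; else branch requires cnt > -17 <-> b <= 1.
Before the if: (3*vec[acc + 1] + 2*acc < -1 -> (2*store(vec, cnt, 2*acc - 3)[2] > -23 <-> b <= 1)) and ((not (3*vec[acc + 1] + 2*acc < -1)) -> (cnt > -17 <-> b <= 1))
Answer: WP = (3*vec[acc + 1] + 2*acc < -1 -> (2*store(vec, cnt, 2*acc - 3)[2] > -23 <-> b <= 1)) and ((not (3*vec[acc + 1] + 2*acc < -1)) -> (cnt > -17 <-> b <= 1))


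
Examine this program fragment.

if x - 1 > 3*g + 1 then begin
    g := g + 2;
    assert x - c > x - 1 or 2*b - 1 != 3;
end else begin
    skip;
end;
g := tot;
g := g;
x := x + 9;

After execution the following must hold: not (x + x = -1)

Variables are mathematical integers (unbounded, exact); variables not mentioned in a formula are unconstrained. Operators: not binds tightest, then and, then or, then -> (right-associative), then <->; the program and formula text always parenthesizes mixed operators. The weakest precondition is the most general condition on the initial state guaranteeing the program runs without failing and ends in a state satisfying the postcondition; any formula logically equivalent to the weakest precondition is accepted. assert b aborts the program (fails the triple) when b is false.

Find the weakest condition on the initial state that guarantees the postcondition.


Working backward. After the program, the postcondition not (x + x = -1) must hold; in canonical form it is not (2*x = -1).
Before x := x + 9: not (2*x = -19)
Before g := g: not (2*x = -19)
Before g := tot: not (2*x = -19)
Then branch requires (c < 1 or 2*b != 4) and (not (2*x = -19)); else branch requires not (2*x = -19).
Before the if: (x > 3*g + 2 -> ((c < 1 or 2*b != 4) and (not (2*x = -19)))) and ((not (x > 3*g + 2)) -> (not (2*x = -19)))
Answer: WP = (x > 3*g + 2 -> ((c < 1 or 2*b != 4) and (not (2*x = -19)))) and ((not (x > 3*g + 2)) -> (not (2*x = -19)))


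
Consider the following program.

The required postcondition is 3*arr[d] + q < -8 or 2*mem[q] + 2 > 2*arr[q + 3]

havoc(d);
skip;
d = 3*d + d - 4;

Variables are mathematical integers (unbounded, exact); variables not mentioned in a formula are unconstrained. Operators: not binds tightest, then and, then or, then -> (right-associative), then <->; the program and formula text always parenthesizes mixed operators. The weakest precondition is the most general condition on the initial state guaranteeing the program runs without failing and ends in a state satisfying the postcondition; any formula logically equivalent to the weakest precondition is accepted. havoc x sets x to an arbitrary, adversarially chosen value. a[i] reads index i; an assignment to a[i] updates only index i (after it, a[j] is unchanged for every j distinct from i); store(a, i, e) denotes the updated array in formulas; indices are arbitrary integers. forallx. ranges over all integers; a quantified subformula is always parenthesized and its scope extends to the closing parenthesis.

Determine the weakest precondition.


Working backward. After the program, the postcondition 3*arr[d] + q < -8 or 2*mem[q] + 2 > 2*arr[q + 3] must hold; in canonical form it is 3*arr[d] + q < -8 or 2*mem[q] > 2*arr[q + 3] - 2.
Before d := 3*d + d - 4: 3*arr[4*d - 4] + q < -8 or 2*mem[q] > 2*arr[q + 3] - 2
Before skip: 3*arr[4*d - 4] + q < -8 or 2*mem[q] > 2*arr[q + 3] - 2
Before havoc d: forall d_1. (3*arr[4*d_1 - 4] + q < -8 or 2*mem[q] > 2*arr[q + 3] - 2)
Answer: WP = forall d_1. (3*arr[4*d_1 - 4] + q < -8 or 2*mem[q] > 2*arr[q + 3] - 2)


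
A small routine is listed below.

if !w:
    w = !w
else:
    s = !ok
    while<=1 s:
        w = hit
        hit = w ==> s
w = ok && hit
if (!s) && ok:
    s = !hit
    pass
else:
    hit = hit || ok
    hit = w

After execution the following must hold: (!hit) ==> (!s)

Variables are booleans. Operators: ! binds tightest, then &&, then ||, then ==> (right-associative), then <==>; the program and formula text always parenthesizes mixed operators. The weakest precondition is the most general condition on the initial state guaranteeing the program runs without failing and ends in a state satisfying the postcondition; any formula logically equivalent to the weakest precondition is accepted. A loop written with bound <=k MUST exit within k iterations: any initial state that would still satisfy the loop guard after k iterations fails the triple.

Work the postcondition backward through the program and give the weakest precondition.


Working backward. After the program, (!hit) ==> (!s) must hold.
Then branch requires (!hit) ==> hit; else branch requires (!w) ==> (!s).
Before the if: (((!s) && ok) ==> ((!hit) ==> hit)) && ((!((!s) && ok)) ==> ((!w) ==> (!s)))
Before w := ok && hit: (((!s) && ok) ==> ((!hit) ==> hit)) && ((!((!s) && ok)) ==> ((!(ok && hit)) ==> (!s)))
Then branch requires (((!s) && ok) ==> ((!hit) ==> hit)) && ((!((!s) && ok)) ==> ((!(ok && hit)) ==> (!s))); else branch requires ((!ok) ==> (ok && (ok ==> ((!(hit ==> (!ok))) ==> (hit ==> (!ok)))) && ((!ok) ==> ((!(ok && (hit ==> (!ok)))) ==> ok)))) && (ok ==> ((ok ==> ((!hit) ==> hit)) && ((!ok) ==> ((!(ok && hit)) ==> ok)))).
Before the if: ((!w) ==> ((((!s) && ok) ==> ((!hit) ==> hit)) && ((!((!s) && ok)) ==> ((!(ok && hit)) ==> (!s))))) && (w ==> (((!ok) ==> (ok && (ok ==> ((!(hit ==> (!ok))) ==> (hit ==> (!ok)))) && ((!ok) ==> ((!(ok && (hit ==> (!ok)))) ==> ok)))) && (ok ==> ((ok ==> ((!hit) ==> hit)) && ((!ok) ==> ((!(ok && hit)) ==> ok))))))
Answer: WP = ((!w) ==> ((((!s) && ok) ==> ((!hit) ==> hit)) && ((!((!s) && ok)) ==> ((!(ok && hit)) ==> (!s))))) && (w ==> (((!ok) ==> (ok && (ok ==> ((!(hit ==> (!ok))) ==> (hit ==> (!ok)))) && ((!ok) ==> ((!(ok && (hit ==> (!ok)))) ==> ok)))) && (ok ==> ((ok ==> ((!hit) ==> hit)) && ((!ok) ==> ((!(ok && hit)) ==> ok))))))


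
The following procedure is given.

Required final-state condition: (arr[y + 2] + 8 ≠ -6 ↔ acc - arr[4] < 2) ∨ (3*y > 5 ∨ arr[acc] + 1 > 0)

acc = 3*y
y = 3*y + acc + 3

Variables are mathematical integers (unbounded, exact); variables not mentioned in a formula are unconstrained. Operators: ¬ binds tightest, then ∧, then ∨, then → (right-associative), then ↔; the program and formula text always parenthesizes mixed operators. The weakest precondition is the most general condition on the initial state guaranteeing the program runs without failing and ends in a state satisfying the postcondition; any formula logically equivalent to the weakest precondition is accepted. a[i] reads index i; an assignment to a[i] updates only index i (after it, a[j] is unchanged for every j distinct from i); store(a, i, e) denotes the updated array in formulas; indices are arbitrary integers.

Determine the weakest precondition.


Working backward. After the program, the postcondition (arr[y + 2] + 8 ≠ -6 ↔ acc - arr[4] < 2) ∨ (3*y > 5 ∨ arr[acc] + 1 > 0) must hold; in canonical form it is (arr[y + 2] ≠ -14 ↔ acc < arr[4] + 2) ∨ 3*y > 5 ∨ arr[acc] > -1.
Before y := 3*y + acc + 3: (arr[acc + 3*y + 5] ≠ -14 ↔ acc < arr[4] + 2) ∨ 3*acc + 9*y > -4 ∨ arr[acc] > -1
Before acc := 3*y: (arr[6*y + 5] ≠ -14 ↔ 3*y < arr[4] + 2) ∨ 18*y > -4 ∨ arr[3*y] > -1
Answer: WP = (arr[6*y + 5] ≠ -14 ↔ 3*y < arr[4] + 2) ∨ 18*y > -4 ∨ arr[3*y] > -1


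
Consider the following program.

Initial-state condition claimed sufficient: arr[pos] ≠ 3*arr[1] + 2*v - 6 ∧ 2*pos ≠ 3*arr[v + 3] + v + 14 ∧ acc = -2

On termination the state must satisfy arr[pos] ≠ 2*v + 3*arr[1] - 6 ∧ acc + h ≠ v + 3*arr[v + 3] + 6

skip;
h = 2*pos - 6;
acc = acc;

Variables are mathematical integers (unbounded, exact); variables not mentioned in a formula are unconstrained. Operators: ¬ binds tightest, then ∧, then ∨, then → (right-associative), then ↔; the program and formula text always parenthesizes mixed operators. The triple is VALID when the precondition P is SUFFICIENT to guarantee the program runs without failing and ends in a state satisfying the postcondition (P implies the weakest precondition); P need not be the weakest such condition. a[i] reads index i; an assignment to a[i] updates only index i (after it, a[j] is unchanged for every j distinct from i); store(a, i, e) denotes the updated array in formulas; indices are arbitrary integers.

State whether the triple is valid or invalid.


Working backward. After the program, the postcondition arr[pos] ≠ 2*v + 3*arr[1] - 6 ∧ acc + h ≠ v + 3*arr[v + 3] + 6 must hold; in canonical form it is arr[pos] ≠ 3*arr[1] + 2*v - 6 ∧ acc + h ≠ 3*arr[v + 3] + v + 6.
Before acc := acc: arr[pos] ≠ 3*arr[1] + 2*v - 6 ∧ acc + h ≠ 3*arr[v + 3] + v + 6
Before h := 2*pos - 6: arr[pos] ≠ 3*arr[1] + 2*v - 6 ∧ acc + 2*pos ≠ 3*arr[v + 3] + v + 12
Before skip: arr[pos] ≠ 3*arr[1] + 2*v - 6 ∧ acc + 2*pos ≠ 3*arr[v + 3] + v + 12
The weakest precondition is arr[pos] ≠ 3*arr[1] + 2*v - 6 ∧ acc + 2*pos ≠ 3*arr[v + 3] + v + 12.
Check whether arr[pos] ≠ 3*arr[1] + 2*v - 6 ∧ 2*pos ≠ 3*arr[v + 3] + v + 14 ∧ acc = -2 implies it.
Every state satisfying the precondition satisfies the weakest precondition: the implication holds.
Answer: valid


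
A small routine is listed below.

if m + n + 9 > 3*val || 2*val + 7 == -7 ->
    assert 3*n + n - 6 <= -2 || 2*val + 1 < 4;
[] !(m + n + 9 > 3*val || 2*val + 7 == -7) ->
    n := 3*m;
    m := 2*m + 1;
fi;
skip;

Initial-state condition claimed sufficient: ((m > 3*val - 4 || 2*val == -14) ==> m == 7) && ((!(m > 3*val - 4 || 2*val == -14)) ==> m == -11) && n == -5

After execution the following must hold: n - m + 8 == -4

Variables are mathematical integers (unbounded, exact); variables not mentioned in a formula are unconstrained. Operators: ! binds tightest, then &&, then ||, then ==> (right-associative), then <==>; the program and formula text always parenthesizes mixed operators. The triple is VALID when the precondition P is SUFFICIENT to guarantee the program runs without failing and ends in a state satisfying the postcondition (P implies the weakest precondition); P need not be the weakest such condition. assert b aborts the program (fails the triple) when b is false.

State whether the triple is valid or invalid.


Working backward. After the program, the postcondition n - m + 8 == -4 must hold; in canonical form it is n == m - 12.
Before skip: n == m - 12
Then branch requires (4*n <= 4 || 2*val < 3) && n == m - 12; else branch requires m == -11.
Before the if: ((m + n > 3*val - 9 || 2*val == -14) ==> ((4*n <= 4 || 2*val < 3) && n == m - 12)) && ((!(m + n > 3*val - 9 || 2*val == -14)) ==> m == -11)
The weakest precondition is ((m + n > 3*val - 9 || 2*val == -14) ==> ((4*n <= 4 || 2*val < 3) && n == m - 12)) && ((!(m + n > 3*val - 9 || 2*val == -14)) ==> m == -11).
Check whether ((m > 3*val - 4 || 2*val == -14) ==> m == 7) && ((!(m > 3*val - 4 || 2*val == -14)) ==> m == -11) && n == -5 implies it.
Every state satisfying the precondition satisfies the weakest precondition: the implication holds.
Answer: valid


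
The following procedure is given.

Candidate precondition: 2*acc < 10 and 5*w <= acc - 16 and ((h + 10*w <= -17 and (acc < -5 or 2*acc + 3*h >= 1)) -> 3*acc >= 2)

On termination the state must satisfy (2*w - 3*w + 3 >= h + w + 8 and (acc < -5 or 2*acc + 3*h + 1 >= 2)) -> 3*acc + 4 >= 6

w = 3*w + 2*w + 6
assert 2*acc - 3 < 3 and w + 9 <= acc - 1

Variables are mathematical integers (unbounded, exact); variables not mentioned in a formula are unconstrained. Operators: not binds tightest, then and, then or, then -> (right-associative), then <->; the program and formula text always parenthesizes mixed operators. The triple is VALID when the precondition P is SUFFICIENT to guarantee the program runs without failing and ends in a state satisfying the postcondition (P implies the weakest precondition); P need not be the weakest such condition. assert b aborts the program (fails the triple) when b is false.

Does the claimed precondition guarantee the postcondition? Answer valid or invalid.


Working backward. After the program, the postcondition (2*w - 3*w + 3 >= h + w + 8 and (acc < -5 or 2*acc + 3*h + 1 >= 2)) -> 3*acc + 4 >= 6 must hold; in canonical form it is (h + 2*w <= -5 and (acc < -5 or 2*acc + 3*h >= 1)) -> 3*acc >= 2.
Before assert 2*acc - 3 < 3 and w + 9 <= acc - 1: 2*acc < 6 and w <= acc - 10 and ((h + 2*w <= -5 and (acc < -5 or 2*acc + 3*h >= 1)) -> 3*acc >= 2)
Before w := 3*w + 2*w + 6: 2*acc < 6 and 5*w <= acc - 16 and ((h + 10*w <= -17 and (acc < -5 or 2*acc + 3*h >= 1)) -> 3*acc >= 2)
The weakest precondition is 2*acc < 6 and 5*w <= acc - 16 and ((h + 10*w <= -17 and (acc < -5 or 2*acc + 3*h >= 1)) -> 3*acc >= 2).
Check whether 2*acc < 10 and 5*w <= acc - 16 and ((h + 10*w <= -17 and (acc < -5 or 2*acc + 3*h >= 1)) -> 3*acc >= 2) implies it.
Countermodel: at the initial state acc = 3, h = 0, w = -3, the precondition holds but the weakest precondition fails.
Answer: invalid


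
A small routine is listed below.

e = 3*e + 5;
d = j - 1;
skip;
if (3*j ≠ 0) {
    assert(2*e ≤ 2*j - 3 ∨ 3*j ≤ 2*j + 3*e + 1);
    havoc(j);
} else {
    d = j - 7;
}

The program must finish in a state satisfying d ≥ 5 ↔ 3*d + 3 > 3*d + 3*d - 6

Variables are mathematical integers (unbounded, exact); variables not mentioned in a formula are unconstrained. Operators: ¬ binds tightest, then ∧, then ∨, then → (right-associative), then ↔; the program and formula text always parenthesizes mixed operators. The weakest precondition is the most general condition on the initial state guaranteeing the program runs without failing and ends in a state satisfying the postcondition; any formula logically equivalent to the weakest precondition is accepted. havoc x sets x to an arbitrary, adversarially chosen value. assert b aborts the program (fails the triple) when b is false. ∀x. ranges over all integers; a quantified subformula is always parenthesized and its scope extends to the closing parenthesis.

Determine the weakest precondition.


Working backward. After the program, the postcondition d ≥ 5 ↔ 3*d + 3 > 3*d + 3*d - 6 must hold; in canonical form it is d ≥ 5 ↔ 3*d < 9.
Then branch requires (2*e ≤ 2*j - 3 ∨ j ≤ 3*e + 1) ∧ (d ≥ 5 ↔ 3*d < 9); else branch requires j ≥ 12 ↔ 3*j < 30.
Before the if: (3*j ≠ 0 → ((2*e ≤ 2*j - 3 ∨ j ≤ 3*e + 1) ∧ (d ≥ 5 ↔ 3*d < 9))) ∧ ((¬(3*j ≠ 0)) → (j ≥ 12 ↔ 3*j < 30))
Before skip: (3*j ≠ 0 → ((2*e ≤ 2*j - 3 ∨ j ≤ 3*e + 1) ∧ (d ≥ 5 ↔ 3*d < 9))) ∧ ((¬(3*j ≠ 0)) → (j ≥ 12 ↔ 3*j < 30))
Before d := j - 1: (3*j ≠ 0 → ((2*e ≤ 2*j - 3 ∨ j ≤ 3*e + 1) ∧ (j ≥ 6 ↔ 3*j < 12))) ∧ ((¬(3*j ≠ 0)) → (j ≥ 12 ↔ 3*j < 30))
Before e := 3*e + 5: (3*j ≠ 0 → ((6*e ≤ 2*j - 13 ∨ j ≤ 9*e + 16) ∧ (j ≥ 6 ↔ 3*j < 12))) ∧ ((¬(3*j ≠ 0)) → (j ≥ 12 ↔ 3*j < 30))
Answer: WP = (3*j ≠ 0 → ((6*e ≤ 2*j - 13 ∨ j ≤ 9*e + 16) ∧ (j ≥ 6 ↔ 3*j < 12))) ∧ ((¬(3*j ≠ 0)) → (j ≥ 12 ↔ 3*j < 30))


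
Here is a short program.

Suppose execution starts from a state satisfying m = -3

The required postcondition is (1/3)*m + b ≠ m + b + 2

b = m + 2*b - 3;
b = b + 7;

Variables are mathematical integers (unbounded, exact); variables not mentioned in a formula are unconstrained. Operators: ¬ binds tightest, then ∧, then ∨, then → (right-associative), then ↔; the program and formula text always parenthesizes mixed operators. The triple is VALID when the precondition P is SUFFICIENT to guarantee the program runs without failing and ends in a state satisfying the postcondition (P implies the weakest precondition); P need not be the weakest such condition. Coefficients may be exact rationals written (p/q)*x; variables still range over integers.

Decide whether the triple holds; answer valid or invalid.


Working backward. After the program, the postcondition (1/3)*m + b ≠ m + b + 2 must hold; in canonical form it is (2/3)*m ≠ -2.
Before b := b + 7: (2/3)*m ≠ -2
Before b := m + 2*b - 3: (2/3)*m ≠ -2
The weakest precondition is (2/3)*m ≠ -2.
Check whether m = -3 implies it.
Countermodel: at the initial state m = -3, the precondition holds but the weakest precondition fails.
Answer: invalid


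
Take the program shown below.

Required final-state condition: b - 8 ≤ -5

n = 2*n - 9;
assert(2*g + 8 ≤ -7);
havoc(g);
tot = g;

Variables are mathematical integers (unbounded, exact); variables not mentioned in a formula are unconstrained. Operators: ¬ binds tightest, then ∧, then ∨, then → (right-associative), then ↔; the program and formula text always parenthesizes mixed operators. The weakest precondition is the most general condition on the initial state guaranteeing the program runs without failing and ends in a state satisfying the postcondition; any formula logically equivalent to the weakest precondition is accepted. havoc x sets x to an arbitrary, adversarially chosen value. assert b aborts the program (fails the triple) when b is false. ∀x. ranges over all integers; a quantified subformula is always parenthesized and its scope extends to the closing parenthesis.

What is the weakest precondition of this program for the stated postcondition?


Working backward. After the program, the postcondition b - 8 ≤ -5 must hold; in canonical form it is b ≤ 3.
Before tot := g: b ≤ 3
Before havoc g: b ≤ 3
Before assert 2*g + 8 ≤ -7: 2*g ≤ -15 ∧ b ≤ 3
Before n := 2*n - 9: 2*g ≤ -15 ∧ b ≤ 3
Answer: WP = 2*g ≤ -15 ∧ b ≤ 3


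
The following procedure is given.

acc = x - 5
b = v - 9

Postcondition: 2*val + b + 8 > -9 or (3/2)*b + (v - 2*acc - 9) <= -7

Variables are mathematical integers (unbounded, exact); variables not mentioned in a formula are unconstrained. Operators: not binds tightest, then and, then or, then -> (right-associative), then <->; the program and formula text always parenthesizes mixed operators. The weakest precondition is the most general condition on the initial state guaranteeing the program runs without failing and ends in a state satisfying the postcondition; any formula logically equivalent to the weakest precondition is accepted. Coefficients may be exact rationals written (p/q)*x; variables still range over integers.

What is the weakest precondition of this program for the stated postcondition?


Working backward. After the program, the postcondition 2*val + b + 8 > -9 or (3/2)*b + (v - 2*acc - 9) <= -7 must hold; in canonical form it is b + 2*val > -17 or (3/2)*b + v <= 2*acc + 2.
Before b := v - 9: v + 2*val > -8 or (5/2)*v <= 2*acc + 31/2
Before acc := x - 5: v + 2*val > -8 or (5/2)*v <= 2*x + 11/2
Answer: WP = v + 2*val > -8 or (5/2)*v <= 2*x + 11/2


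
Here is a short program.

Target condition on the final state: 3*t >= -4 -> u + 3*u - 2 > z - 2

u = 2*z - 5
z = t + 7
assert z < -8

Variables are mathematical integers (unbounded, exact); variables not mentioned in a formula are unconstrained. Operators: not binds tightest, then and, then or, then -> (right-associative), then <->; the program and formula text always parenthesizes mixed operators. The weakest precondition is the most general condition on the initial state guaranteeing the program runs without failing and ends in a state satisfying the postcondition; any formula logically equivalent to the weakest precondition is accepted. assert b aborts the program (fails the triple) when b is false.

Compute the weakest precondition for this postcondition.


Working backward. After the program, the postcondition 3*t >= -4 -> u + 3*u - 2 > z - 2 must hold; in canonical form it is 3*t >= -4 -> 4*u > z.
Before assert z < -8: z < -8 and (3*t >= -4 -> 4*u > z)
Before z := t + 7: t < -15 and (3*t >= -4 -> 4*u > t + 7)
Before u := 2*z - 5: t < -15 and (3*t >= -4 -> 8*z > t + 27)
Answer: WP = t < -15 and (3*t >= -4 -> 8*z > t + 27)


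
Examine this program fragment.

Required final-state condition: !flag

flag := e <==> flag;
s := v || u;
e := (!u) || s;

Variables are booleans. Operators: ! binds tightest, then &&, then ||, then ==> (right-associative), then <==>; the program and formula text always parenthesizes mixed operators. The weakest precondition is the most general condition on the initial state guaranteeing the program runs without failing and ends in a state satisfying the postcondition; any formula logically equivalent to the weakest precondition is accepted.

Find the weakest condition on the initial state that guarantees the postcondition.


Working backward. After the program, !flag must hold.
Before e := (!u) || s: !flag
Before s := v || u: !flag
Before flag := e <==> flag: !(e <==> flag)
Answer: WP = !(e <==> flag)


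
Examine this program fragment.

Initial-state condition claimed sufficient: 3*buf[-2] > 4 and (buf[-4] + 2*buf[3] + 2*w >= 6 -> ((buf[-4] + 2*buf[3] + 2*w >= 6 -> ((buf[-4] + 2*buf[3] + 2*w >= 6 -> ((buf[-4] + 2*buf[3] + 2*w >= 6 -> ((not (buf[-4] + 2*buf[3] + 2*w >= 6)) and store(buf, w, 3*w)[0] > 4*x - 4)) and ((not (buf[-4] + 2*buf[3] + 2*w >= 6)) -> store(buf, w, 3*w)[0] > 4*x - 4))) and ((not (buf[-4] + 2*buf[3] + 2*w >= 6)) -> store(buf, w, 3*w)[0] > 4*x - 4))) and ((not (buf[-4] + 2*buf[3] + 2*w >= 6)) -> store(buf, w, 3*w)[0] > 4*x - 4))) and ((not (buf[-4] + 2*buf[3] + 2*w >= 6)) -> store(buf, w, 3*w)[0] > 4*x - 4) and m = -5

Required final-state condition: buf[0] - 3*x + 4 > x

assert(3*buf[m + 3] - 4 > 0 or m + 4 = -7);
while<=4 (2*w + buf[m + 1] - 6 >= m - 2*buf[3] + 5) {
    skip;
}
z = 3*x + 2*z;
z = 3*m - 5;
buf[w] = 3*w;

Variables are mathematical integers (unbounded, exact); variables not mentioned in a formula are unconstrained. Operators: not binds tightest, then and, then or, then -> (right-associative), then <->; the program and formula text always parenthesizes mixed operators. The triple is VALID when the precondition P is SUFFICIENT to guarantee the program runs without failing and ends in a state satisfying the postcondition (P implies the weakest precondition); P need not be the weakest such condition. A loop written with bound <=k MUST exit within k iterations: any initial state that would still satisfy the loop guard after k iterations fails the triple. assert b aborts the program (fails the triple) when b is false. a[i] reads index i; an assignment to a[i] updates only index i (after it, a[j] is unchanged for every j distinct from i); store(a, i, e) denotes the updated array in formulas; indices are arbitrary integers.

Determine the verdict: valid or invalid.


Working backward. After the program, the postcondition buf[0] - 3*x + 4 > x must hold; in canonical form it is buf[0] > 4*x - 4.
Before buf[w] := 3*w: store(buf, w, 3*w)[0] > 4*x - 4
Before z := 3*m - 5: store(buf, w, 3*w)[0] > 4*x - 4
Before z := 3*x + 2*z: store(buf, w, 3*w)[0] > 4*x - 4
Before the loop (bound <=4), unroll the exhaustion recursion (WP_0 = exit-now case; WP_j = one more guarded iteration, up to j = 4):
  WP_0: (not (buf[m + 1] + 2*buf[3] + 2*w >= m + 11)) and store(buf, w, 3*w)[0] > 4*x - 4
  WP_1: (buf[m + 1] + 2*buf[3] + 2*w >= m + 11 -> ((not (buf[m + 1] + 2*buf[3] + 2*w >= m + 11)) and store(buf, w, 3*w)[0] > 4*x - 4)) and ((not (buf[m + 1] + 2*buf[3] + 2*w >= m + 11)) -> store(buf, w, 3*w)[0] > 4*x - 4)
  WP_2: (buf[m + 1] + 2*buf[3] + 2*w >= m + 11 -> ((buf[m + 1] + 2*buf[3] + 2*w >= m + 11 -> ((not (buf[m + 1] + 2*buf[3] + 2*w >= m + 11)) and store(buf, w, 3*w)[0] > 4*x - 4)) and ((not (buf[m + 1] + 2*buf[3] + 2*w >= m + 11)) -> store(buf, w, 3*w)[0] > 4*x - 4))) and ((not (buf[m + 1] + 2*buf[3] + 2*w >= m + 11)) -> store(buf, w, 3*w)[0] > 4*x - 4)
  WP_3: (buf[m + 1] + 2*buf[3] + 2*w >= m + 11 -> ((buf[m + 1] + 2*buf[3] + 2*w >= m + 11 -> ((buf[m + 1] + 2*buf[3] + 2*w >= m + 11 -> ((not (buf[m + 1] + 2*buf[3] + 2*w >= m + 11)) and store(buf, w, 3*w)[0] > 4*x - 4)) and ((not (buf[m + 1] + 2*buf[3] + 2*w >= m + 11)) -> store(buf, w, 3*w)[0] > 4*x - 4))) and ((not (buf[m + 1] + 2*buf[3] + 2*w >= m + 11)) -> store(buf, w, 3*w)[0] > 4*x - 4))) and ((not (buf[m + 1] + 2*buf[3] + 2*w >= m + 11)) -> store(buf, w, 3*w)[0] > 4*x - 4)
  WP_4: (buf[m + 1] + 2*buf[3] + 2*w >= m + 11 -> ((buf[m + 1] + 2*buf[3] + 2*w >= m + 11 -> ((buf[m + 1] + 2*buf[3] + 2*w >= m + 11 -> ((buf[m + 1] + 2*buf[3] + 2*w >= m + 11 -> ((not (buf[m + 1] + 2*buf[3] + 2*w >= m + 11)) and store(buf, w, 3*w)[0] > 4*x - 4)) and ((not (buf[m + 1] + 2*buf[3] + 2*w >= m + 11)) -> store(buf, w, 3*w)[0] > 4*x - 4))) and ((not (buf[m + 1] + 2*buf[3] + 2*w >= m + 11)) -> store(buf, w, 3*w)[0] > 4*x - 4))) and ((not (buf[m + 1] + 2*buf[3] + 2*w >= m + 11)) -> store(buf, w, 3*w)[0] > 4*x - 4))) and ((not (buf[m + 1] + 2*buf[3] + 2*w >= m + 11)) -> store(buf, w, 3*w)[0] > 4*x - 4)
So before the loop: (buf[m + 1] + 2*buf[3] + 2*w >= m + 11 -> ((buf[m + 1] + 2*buf[3] + 2*w >= m + 11 -> ((buf[m + 1] + 2*buf[3] + 2*w >= m + 11 -> ((buf[m + 1] + 2*buf[3] + 2*w >= m + 11 -> ((not (buf[m + 1] + 2*buf[3] + 2*w >= m + 11)) and store(buf, w, 3*w)[0] > 4*x - 4)) and ((not (buf[m + 1] + 2*buf[3] + 2*w >= m + 11)) -> store(buf, w, 3*w)[0] > 4*x - 4))) and ((not (buf[m + 1] + 2*buf[3] + 2*w >= m + 11)) -> store(buf, w, 3*w)[0] > 4*x - 4))) and ((not (buf[m + 1] + 2*buf[3] + 2*w >= m + 11)) -> store(buf, w, 3*w)[0] > 4*x - 4))) and ((not (buf[m + 1] + 2*buf[3] + 2*w >= m + 11)) -> store(buf, w, 3*w)[0] > 4*x - 4)
Before assert 3*buf[m + 3] - 4 > 0 or m + 4 = -7: (3*buf[m + 3] > 4 or m = -11) and (buf[m + 1] + 2*buf[3] + 2*w >= m + 11 -> ((buf[m + 1] + 2*buf[3] + 2*w >= m + 11 -> ((buf[m + 1] + 2*buf[3] + 2*w >= m + 11 -> ((buf[m + 1] + 2*buf[3] + 2*w >= m + 11 -> ((not (buf[m + 1] + 2*buf[3] + 2*w >= m + 11)) and store(buf, w, 3*w)[0] > 4*x - 4)) and ((not (buf[m + 1] + 2*buf[3] + 2*w >= m + 11)) -> store(buf, w, 3*w)[0] > 4*x - 4))) and ((not (buf[m + 1] + 2*buf[3] + 2*w >= m + 11)) -> store(buf, w, 3*w)[0] > 4*x - 4))) and ((not (buf[m + 1] + 2*buf[3] + 2*w >= m + 11)) -> store(buf, w, 3*w)[0] > 4*x - 4))) and ((not (buf[m + 1] + 2*buf[3] + 2*w >= m + 11)) -> store(buf, w, 3*w)[0] > 4*x - 4)
The weakest precondition is (3*buf[m + 3] > 4 or m = -11) and (buf[m + 1] + 2*buf[3] + 2*w >= m + 11 -> ((buf[m + 1] + 2*buf[3] + 2*w >= m + 11 -> ((buf[m + 1] + 2*buf[3] + 2*w >= m + 11 -> ((buf[m + 1] + 2*buf[3] + 2*w >= m + 11 -> ((not (buf[m + 1] + 2*buf[3] + 2*w >= m + 11)) and store(buf, w, 3*w)[0] > 4*x - 4)) and ((not (buf[m + 1] + 2*buf[3] + 2*w >= m + 11)) -> store(buf, w, 3*w)[0] > 4*x - 4))) and ((not (buf[m + 1] + 2*buf[3] + 2*w >= m + 11)) -> store(buf, w, 3*w)[0] > 4*x - 4))) and ((not (buf[m + 1] + 2*buf[3] + 2*w >= m + 11)) -> store(buf, w, 3*w)[0] > 4*x - 4))) and ((not (buf[m + 1] + 2*buf[3] + 2*w >= m + 11)) -> store(buf, w, 3*w)[0] > 4*x - 4).
Check whether 3*buf[-2] > 4 and (buf[-4] + 2*buf[3] + 2*w >= 6 -> ((buf[-4] + 2*buf[3] + 2*w >= 6 -> ((buf[-4] + 2*buf[3] + 2*w >= 6 -> ((buf[-4] + 2*buf[3] + 2*w >= 6 -> ((not (buf[-4] + 2*buf[3] + 2*w >= 6)) and store(buf, w, 3*w)[0] > 4*x - 4)) and ((not (buf[-4] + 2*buf[3] + 2*w >= 6)) -> store(buf, w, 3*w)[0] > 4*x - 4))) and ((not (buf[-4] + 2*buf[3] + 2*w >= 6)) -> store(buf, w, 3*w)[0] > 4*x - 4))) and ((not (buf[-4] + 2*buf[3] + 2*w >= 6)) -> store(buf, w, 3*w)[0] > 4*x - 4))) and ((not (buf[-4] + 2*buf[3] + 2*w >= 6)) -> store(buf, w, 3*w)[0] > 4*x - 4) and m = -5 implies it.
Every state satisfying the precondition satisfies the weakest precondition: the implication holds.
Answer: valid
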